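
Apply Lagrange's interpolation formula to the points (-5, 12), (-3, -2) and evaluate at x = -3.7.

Lagrange interpolation formula:
P(x) = Σ yᵢ × Lᵢ(x)
where Lᵢ(x) = Π_{j≠i} (x - xⱼ)/(xᵢ - xⱼ)

L_0(-3.7) = (-3.7 - (-3))/(-5 - (-3)) = 0.350000
L_1(-3.7) = (-3.7 - (-5))/(-3 - (-5)) = 0.650000

P(-3.7) = 12×L_0(-3.7) + (-2)×L_1(-3.7)
P(-3.7) = 2.900000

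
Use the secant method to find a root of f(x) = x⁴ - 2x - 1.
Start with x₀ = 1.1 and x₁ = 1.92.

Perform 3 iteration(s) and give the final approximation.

f(x) = x⁴ - 2x - 1
x₀ = 1.1, x₁ = 1.92

Secant formula: x_{n+1} = x_n - f(x_n)(x_n - x_{n-1})/(f(x_n) - f(x_{n-1}))

Iteration 1:
  f(1.100000) = -1.735900
  f(1.920000) = 8.749545
  x_2 = 1.920000 - 8.749545×(1.920000 - 1.100000)/(8.749545 - (-1.735900))
       = 1.235754
Iteration 2:
  f(1.920000) = 8.749545
  f(1.235754) = -1.139512
  x_3 = 1.235754 - (-1.139512)×(1.235754 - 1.920000)/(-1.139512 - 8.749545)
       = 1.314599
Iteration 3:
  f(1.235754) = -1.139512
  f(1.314599) = -0.642624
  x_4 = 1.314599 - (-0.642624)×(1.314599 - 1.235754)/(-0.642624 - (-1.139512))
       = 1.416570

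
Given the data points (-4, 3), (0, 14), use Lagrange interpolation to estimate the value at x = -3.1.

Lagrange interpolation formula:
P(x) = Σ yᵢ × Lᵢ(x)
where Lᵢ(x) = Π_{j≠i} (x - xⱼ)/(xᵢ - xⱼ)

L_0(-3.1) = (-3.1 - 0)/(-4 - 0) = 0.775000
L_1(-3.1) = (-3.1 - (-4))/(0 - (-4)) = 0.225000

P(-3.1) = 3×L_0(-3.1) + 14×L_1(-3.1)
P(-3.1) = 5.475000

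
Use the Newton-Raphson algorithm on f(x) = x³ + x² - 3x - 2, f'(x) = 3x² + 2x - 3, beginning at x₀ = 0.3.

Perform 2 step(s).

f(x) = x³ + x² - 3x - 2
f'(x) = 3x² + 2x - 3
x₀ = 0.3

Newton-Raphson formula: x_{n+1} = x_n - f(x_n)/f'(x_n)

Iteration 1:
  f(0.300000) = -2.783000
  f'(0.300000) = -2.130000
  x_1 = 0.300000 - (-2.783000)/(-2.130000) = -1.006573
Iteration 2:
  f(-1.006573) = 1.013059
  f'(-1.006573) = -1.973579
  x_2 = -1.006573 - 1.013059/(-1.973579) = -0.493262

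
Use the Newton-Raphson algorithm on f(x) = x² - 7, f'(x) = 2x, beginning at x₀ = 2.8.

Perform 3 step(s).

f(x) = x² - 7
f'(x) = 2x
x₀ = 2.8

Newton-Raphson formula: x_{n+1} = x_n - f(x_n)/f'(x_n)

Iteration 1:
  f(2.800000) = 0.840000
  f'(2.800000) = 5.600000
  x_1 = 2.800000 - 0.840000/5.600000 = 2.650000
Iteration 2:
  f(2.650000) = 0.022500
  f'(2.650000) = 5.300000
  x_2 = 2.650000 - 0.022500/5.300000 = 2.645755
Iteration 3:
  f(2.645755) = 0.000018
  f'(2.645755) = 5.291509
  x_3 = 2.645755 - 0.000018/5.291509 = 2.645751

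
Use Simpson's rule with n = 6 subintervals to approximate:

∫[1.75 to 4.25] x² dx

f(x) = x²
a = 1.75, b = 4.25, n = 6
h = (b - a)/n = 0.416667

Simpson's rule: (h/3)[f(x₀) + 4f(x₁) + 2f(x₂) + ... + f(xₙ)]

x_0 = 1.7500, f(x_0) = 3.062500, coefficient = 1
x_1 = 2.1667, f(x_1) = 4.694444, coefficient = 4
x_2 = 2.5833, f(x_2) = 6.673611, coefficient = 2
x_3 = 3.0000, f(x_3) = 9.000000, coefficient = 4
x_4 = 3.4167, f(x_4) = 11.673611, coefficient = 2
x_5 = 3.8333, f(x_5) = 14.694444, coefficient = 4
x_6 = 4.2500, f(x_6) = 18.062500, coefficient = 1

I ≈ (0.416667/3) × 171.375000 = 23.802083
Exact value: 23.802083
Error: 0.000000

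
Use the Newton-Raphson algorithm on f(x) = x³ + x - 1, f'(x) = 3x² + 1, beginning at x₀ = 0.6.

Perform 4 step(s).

f(x) = x³ + x - 1
f'(x) = 3x² + 1
x₀ = 0.6

Newton-Raphson formula: x_{n+1} = x_n - f(x_n)/f'(x_n)

Iteration 1:
  f(0.600000) = -0.184000
  f'(0.600000) = 2.080000
  x_1 = 0.600000 - (-0.184000)/2.080000 = 0.688462
Iteration 2:
  f(0.688462) = 0.014778
  f'(0.688462) = 2.421938
  x_2 = 0.688462 - 0.014778/2.421938 = 0.682360
Iteration 3:
  f(0.682360) = 0.000077
  f'(0.682360) = 2.396845
  x_3 = 0.682360 - 0.000077/2.396845 = 0.682328
Iteration 4:
  f(0.682328) = 0.000000
  f'(0.682328) = 2.396714
  x_4 = 0.682328 - 0.000000/2.396714 = 0.682328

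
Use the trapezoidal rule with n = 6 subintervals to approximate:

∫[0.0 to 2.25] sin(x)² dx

f(x) = sin(x)²
a = 0.0, b = 2.25, n = 6
h = (b - a)/n = 0.375000

Trapezoidal rule: (h/2)[f(x₀) + 2f(x₁) + 2f(x₂) + ... + f(xₙ)]

x_0 = 0.0000, f(x_0) = 0.000000, coefficient = 1
x_1 = 0.3750, f(x_1) = 0.134156, coefficient = 2
x_2 = 0.7500, f(x_2) = 0.464631, coefficient = 2
x_3 = 1.1250, f(x_3) = 0.814087, coefficient = 2
x_4 = 1.5000, f(x_4) = 0.994996, coefficient = 2
x_5 = 1.8750, f(x_5) = 0.910280, coefficient = 2
x_6 = 2.2500, f(x_6) = 0.605398, coefficient = 1

I ≈ (0.375000/2) × 7.241697 = 1.357818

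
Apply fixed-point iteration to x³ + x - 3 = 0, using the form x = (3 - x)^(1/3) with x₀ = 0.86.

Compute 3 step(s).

Equation: x³ + x - 3 = 0
Fixed-point form: x = (3 - x)^(1/3)
x₀ = 0.86

x_1 = g(0.860000) = 1.288659
x_2 = g(1.288659) = 1.196131
x_3 = g(1.196131) = 1.217311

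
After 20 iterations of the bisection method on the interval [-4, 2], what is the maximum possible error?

Bisection error bound: |error| ≤ (b-a)/2^n
|error| ≤ (2 - (-4))/2^20 = 6/2^20
|error| ≤ 0.0000057220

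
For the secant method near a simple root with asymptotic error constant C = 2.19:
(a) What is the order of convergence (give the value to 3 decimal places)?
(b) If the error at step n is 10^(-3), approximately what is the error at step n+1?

(a) Secant method has superlinear convergence with order φ = (1+√5)/2 ≈ 1.618.
    This means |e_{n+1}| ≈ C|e_n|^1.618.

(b) With |e_n| = 10^(-3) and C = 2.19:
    |e_{n+1}| ≈ 2.19 × (10^(-3))^1.618 = 2.19 × 10^(-4.85)

(a) ≈ 1.618 (golden ratio); (b) |e_{n+1}| ≈ 3.064e-05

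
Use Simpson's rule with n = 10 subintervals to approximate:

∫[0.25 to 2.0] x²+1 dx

f(x) = x²+1
a = 0.25, b = 2.0, n = 10
h = (b - a)/n = 0.175000

Simpson's rule: (h/3)[f(x₀) + 4f(x₁) + 2f(x₂) + ... + f(xₙ)]

x_0 = 0.2500, f(x_0) = 1.062500, coefficient = 1
x_1 = 0.4250, f(x_1) = 1.180625, coefficient = 4
x_2 = 0.6000, f(x_2) = 1.360000, coefficient = 2
x_3 = 0.7750, f(x_3) = 1.600625, coefficient = 4
x_4 = 0.9500, f(x_4) = 1.902500, coefficient = 2
x_5 = 1.1250, f(x_5) = 2.265625, coefficient = 4
x_6 = 1.3000, f(x_6) = 2.690000, coefficient = 2
x_7 = 1.4750, f(x_7) = 3.175625, coefficient = 4
x_8 = 1.6500, f(x_8) = 3.722500, coefficient = 2
x_9 = 1.8250, f(x_9) = 4.330625, coefficient = 4
x_10 = 2.0000, f(x_10) = 5.000000, coefficient = 1

I ≈ (0.175000/3) × 75.625000 = 4.411458
Exact value: 4.411458
Error: 0.000000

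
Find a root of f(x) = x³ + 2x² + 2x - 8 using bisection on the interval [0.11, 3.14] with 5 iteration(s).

f(x) = x³ + 2x² + 2x - 8
Initial interval: [0.11, 3.14]

Iteration 1:
  c_1 = (0.110000 + 3.140000)/2 = 1.625000
  f(c_1) = f(1.625000) = 4.822266
  f(a) × f(c) < 0, new interval: [0.110000, 1.625000]
Iteration 2:
  c_2 = (0.110000 + 1.625000)/2 = 0.867500
  f(c_2) = f(0.867500) = -4.107045
  f(a) × f(c) ≥ 0, new interval: [0.867500, 1.625000]
Iteration 3:
  c_3 = (0.867500 + 1.625000)/2 = 1.246250
  f(c_3) = f(1.246250) = -0.465622
  f(a) × f(c) ≥ 0, new interval: [1.246250, 1.625000]
Iteration 4:
  c_4 = (1.246250 + 1.625000)/2 = 1.435625
  f(c_4) = f(1.435625) = 1.952139
  f(a) × f(c) < 0, new interval: [1.246250, 1.435625]
Iteration 5:
  c_5 = (1.246250 + 1.435625)/2 = 1.340937
  f(c_5) = f(1.340937) = 0.689259
  f(a) × f(c) < 0, new interval: [1.246250, 1.340937]

After 5 iteration(s), the approximation is c_5 = 1.340937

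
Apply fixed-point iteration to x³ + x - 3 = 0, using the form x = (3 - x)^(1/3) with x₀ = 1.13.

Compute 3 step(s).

Equation: x³ + x - 3 = 0
Fixed-point form: x = (3 - x)^(1/3)
x₀ = 1.13

x_1 = g(1.130000) = 1.232009
x_2 = g(1.232009) = 1.209187
x_3 = g(1.209187) = 1.214367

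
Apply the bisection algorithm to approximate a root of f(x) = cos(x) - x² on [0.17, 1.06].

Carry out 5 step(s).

f(x) = cos(x) - x²
Initial interval: [0.17, 1.06]

Iteration 1:
  c_1 = (0.170000 + 1.060000)/2 = 0.615000
  f(c_1) = f(0.615000) = 0.438548
  f(a) × f(c) ≥ 0, new interval: [0.615000, 1.060000]
Iteration 2:
  c_2 = (0.615000 + 1.060000)/2 = 0.837500
  f(c_2) = f(0.837500) = -0.032084
  f(a) × f(c) < 0, new interval: [0.615000, 0.837500]
Iteration 3:
  c_3 = (0.615000 + 0.837500)/2 = 0.726250
  f(c_3) = f(0.726250) = 0.220231
  f(a) × f(c) ≥ 0, new interval: [0.726250, 0.837500]
Iteration 4:
  c_4 = (0.726250 + 0.837500)/2 = 0.781875
  f(c_4) = f(0.781875) = 0.098265
  f(a) × f(c) ≥ 0, new interval: [0.781875, 0.837500]
Iteration 5:
  c_5 = (0.781875 + 0.837500)/2 = 0.809688
  f(c_5) = f(0.809688) = 0.034131
  f(a) × f(c) ≥ 0, new interval: [0.809688, 0.837500]

After 5 iteration(s), the approximation is c_5 = 0.809688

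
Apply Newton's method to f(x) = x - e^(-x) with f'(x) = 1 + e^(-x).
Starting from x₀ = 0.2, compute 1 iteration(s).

f(x) = x - e^(-x)
f'(x) = 1 + e^(-x)
x₀ = 0.2

Newton-Raphson formula: x_{n+1} = x_n - f(x_n)/f'(x_n)

Iteration 1:
  f(0.200000) = -0.618731
  f'(0.200000) = 1.818731
  x_1 = 0.200000 - (-0.618731)/1.818731 = 0.540199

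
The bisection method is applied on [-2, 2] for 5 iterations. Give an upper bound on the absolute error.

Bisection error bound: |error| ≤ (b-a)/2^n
|error| ≤ (2 - (-2))/2^5 = 4/2^5
|error| ≤ 0.1250000000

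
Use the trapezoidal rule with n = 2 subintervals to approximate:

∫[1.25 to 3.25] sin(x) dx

f(x) = sin(x)
a = 1.25, b = 3.25, n = 2
h = (b - a)/n = 1.000000

Trapezoidal rule: (h/2)[f(x₀) + 2f(x₁) + 2f(x₂) + ... + f(xₙ)]

x_0 = 1.2500, f(x_0) = 0.948985, coefficient = 1
x_1 = 2.2500, f(x_1) = 0.778073, coefficient = 2
x_2 = 3.2500, f(x_2) = -0.108195, coefficient = 1

I ≈ (1.000000/2) × 2.396936 = 1.198468
Exact value: 1.309452
Error: 0.110984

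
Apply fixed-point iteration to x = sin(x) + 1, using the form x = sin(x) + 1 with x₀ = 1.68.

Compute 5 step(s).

Equation: x = sin(x) + 1
Fixed-point form: x = sin(x) + 1
x₀ = 1.68

x_1 = g(1.680000) = 1.994043
x_2 = g(1.994043) = 1.911760
x_3 = g(1.911760) = 1.942433
x_4 = g(1.942433) = 1.931734
x_5 = g(1.931734) = 1.935566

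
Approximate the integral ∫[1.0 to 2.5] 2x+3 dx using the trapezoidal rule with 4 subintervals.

f(x) = 2x+3
a = 1.0, b = 2.5, n = 4
h = (b - a)/n = 0.375000

Trapezoidal rule: (h/2)[f(x₀) + 2f(x₁) + 2f(x₂) + ... + f(xₙ)]

x_0 = 1.0000, f(x_0) = 5.000000, coefficient = 1
x_1 = 1.3750, f(x_1) = 5.750000, coefficient = 2
x_2 = 1.7500, f(x_2) = 6.500000, coefficient = 2
x_3 = 2.1250, f(x_3) = 7.250000, coefficient = 2
x_4 = 2.5000, f(x_4) = 8.000000, coefficient = 1

I ≈ (0.375000/2) × 52.000000 = 9.750000
Exact value: 9.750000
Error: 0.000000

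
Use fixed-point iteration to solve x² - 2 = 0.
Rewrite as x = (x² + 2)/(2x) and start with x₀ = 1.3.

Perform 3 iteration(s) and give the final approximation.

Equation: x² - 2 = 0
Fixed-point form: x = (x² + 2)/(2x)
x₀ = 1.3

x_1 = g(1.300000) = 1.419231
x_2 = g(1.419231) = 1.414222
x_3 = g(1.414222) = 1.414214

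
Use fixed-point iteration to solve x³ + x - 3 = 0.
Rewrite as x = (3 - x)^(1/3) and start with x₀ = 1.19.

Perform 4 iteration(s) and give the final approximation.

Equation: x³ + x - 3 = 0
Fixed-point form: x = (3 - x)^(1/3)
x₀ = 1.19

x_1 = g(1.190000) = 1.218689
x_2 = g(1.218689) = 1.212216
x_3 = g(1.212216) = 1.213682
x_4 = g(1.213682) = 1.213350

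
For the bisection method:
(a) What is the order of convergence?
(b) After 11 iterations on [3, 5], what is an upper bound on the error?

(a) Bisection has linear (order 1) convergence; the error is halved each step.

(b) Error bound = (b-a)/2^n = (5 - 3)/2^{11}
    = 2/2^{11}

(a) 1 (linear); (b) error ≤ 9.77e-04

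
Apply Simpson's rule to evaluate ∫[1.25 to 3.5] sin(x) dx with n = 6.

f(x) = sin(x)
a = 1.25, b = 3.5, n = 6
h = (b - a)/n = 0.375000

Simpson's rule: (h/3)[f(x₀) + 4f(x₁) + 2f(x₂) + ... + f(xₙ)]

x_0 = 1.2500, f(x_0) = 0.948985, coefficient = 1
x_1 = 1.6250, f(x_1) = 0.998531, coefficient = 4
x_2 = 2.0000, f(x_2) = 0.909297, coefficient = 2
x_3 = 2.3750, f(x_3) = 0.693685, coefficient = 4
x_4 = 2.7500, f(x_4) = 0.381661, coefficient = 2
x_5 = 3.1250, f(x_5) = 0.016592, coefficient = 4
x_6 = 3.5000, f(x_6) = -0.350783, coefficient = 1

I ≈ (0.375000/3) × 10.015351 = 1.251919
Exact value: 1.251779
Error: 0.000140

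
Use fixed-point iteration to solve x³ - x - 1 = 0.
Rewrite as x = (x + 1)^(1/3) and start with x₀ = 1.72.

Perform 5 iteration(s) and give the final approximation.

Equation: x³ - x - 1 = 0
Fixed-point form: x = (x + 1)^(1/3)
x₀ = 1.72

x_1 = g(1.720000) = 1.395906
x_2 = g(1.395906) = 1.338104
x_3 = g(1.338104) = 1.327256
x_4 = g(1.327256) = 1.325200
x_5 = g(1.325200) = 1.324809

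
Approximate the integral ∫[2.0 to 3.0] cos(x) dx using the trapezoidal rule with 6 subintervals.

f(x) = cos(x)
a = 2.0, b = 3.0, n = 6
h = (b - a)/n = 0.166667

Trapezoidal rule: (h/2)[f(x₀) + 2f(x₁) + 2f(x₂) + ... + f(xₙ)]

x_0 = 2.0000, f(x_0) = -0.416147, coefficient = 1
x_1 = 2.1667, f(x_1) = -0.561229, coefficient = 2
x_2 = 2.3333, f(x_2) = -0.690758, coefficient = 2
x_3 = 2.5000, f(x_3) = -0.801144, coefficient = 2
x_4 = 2.6667, f(x_4) = -0.889327, coefficient = 2
x_5 = 2.8333, f(x_5) = -0.952863, coefficient = 2
x_6 = 3.0000, f(x_6) = -0.989992, coefficient = 1

I ≈ (0.166667/2) × -9.196781 = -0.766398
Exact value: -0.768177
Error: 0.001779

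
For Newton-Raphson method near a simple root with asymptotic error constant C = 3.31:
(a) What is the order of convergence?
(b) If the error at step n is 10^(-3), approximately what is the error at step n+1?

(a) Newton-Raphson has quadratic (order 2) convergence near simple roots.
    This means |e_{n+1}| ≈ C|e_n|².

(b) With |e_n| = 10^(-3) and C = 3.31:
    |e_{n+1}| ≈ 3.31 × (10^(-3))² = 3.31 × 10^(-6)

(a) 2 (quadratic); (b) |e_{n+1}| ≈ 3.310e-06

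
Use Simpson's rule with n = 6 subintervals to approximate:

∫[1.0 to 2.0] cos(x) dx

f(x) = cos(x)
a = 1.0, b = 2.0, n = 6
h = (b - a)/n = 0.166667

Simpson's rule: (h/3)[f(x₀) + 4f(x₁) + 2f(x₂) + ... + f(xₙ)]

x_0 = 1.0000, f(x_0) = 0.540302, coefficient = 1
x_1 = 1.1667, f(x_1) = 0.393219, coefficient = 4
x_2 = 1.3333, f(x_2) = 0.235238, coefficient = 2
x_3 = 1.5000, f(x_3) = 0.070737, coefficient = 4
x_4 = 1.6667, f(x_4) = -0.095724, coefficient = 2
x_5 = 1.8333, f(x_5) = -0.259531, coefficient = 4
x_6 = 2.0000, f(x_6) = -0.416147, coefficient = 1

I ≈ (0.166667/3) × 1.220881 = 0.067827
Exact value: 0.067826
Error: 0.000000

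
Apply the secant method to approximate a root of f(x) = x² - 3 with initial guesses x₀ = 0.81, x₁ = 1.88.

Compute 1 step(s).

f(x) = x² - 3
x₀ = 0.81, x₁ = 1.88

Secant formula: x_{n+1} = x_n - f(x_n)(x_n - x_{n-1})/(f(x_n) - f(x_{n-1}))

Iteration 1:
  f(0.810000) = -2.343900
  f(1.880000) = 0.534400
  x_2 = 1.880000 - 0.534400×(1.880000 - 0.810000)/(0.534400 - (-2.343900))
       = 1.681338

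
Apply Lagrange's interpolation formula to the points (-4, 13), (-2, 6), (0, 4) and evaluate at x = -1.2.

Lagrange interpolation formula:
P(x) = Σ yᵢ × Lᵢ(x)
where Lᵢ(x) = Π_{j≠i} (x - xⱼ)/(xᵢ - xⱼ)

L_0(-1.2) = (-1.2 - (-2))/(-4 - (-2)) × (-1.2 - 0)/(-4 - 0) = -0.120000
L_1(-1.2) = (-1.2 - (-4))/(-2 - (-4)) × (-1.2 - 0)/(-2 - 0) = 0.840000
L_2(-1.2) = (-1.2 - (-4))/(0 - (-4)) × (-1.2 - (-2))/(0 - (-2)) = 0.280000

P(-1.2) = 13×L_0(-1.2) + 6×L_1(-1.2) + 4×L_2(-1.2)
P(-1.2) = 4.600000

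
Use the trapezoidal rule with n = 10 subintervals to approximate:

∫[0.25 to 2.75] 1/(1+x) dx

f(x) = 1/(1+x)
a = 0.25, b = 2.75, n = 10
h = (b - a)/n = 0.250000

Trapezoidal rule: (h/2)[f(x₀) + 2f(x₁) + 2f(x₂) + ... + f(xₙ)]

x_0 = 0.2500, f(x_0) = 0.800000, coefficient = 1
x_1 = 0.5000, f(x_1) = 0.666667, coefficient = 2
x_2 = 0.7500, f(x_2) = 0.571429, coefficient = 2
x_3 = 1.0000, f(x_3) = 0.500000, coefficient = 2
x_4 = 1.2500, f(x_4) = 0.444444, coefficient = 2
x_5 = 1.5000, f(x_5) = 0.400000, coefficient = 2
x_6 = 1.7500, f(x_6) = 0.363636, coefficient = 2
x_7 = 2.0000, f(x_7) = 0.333333, coefficient = 2
x_8 = 2.2500, f(x_8) = 0.307692, coefficient = 2
x_9 = 2.5000, f(x_9) = 0.285714, coefficient = 2
x_10 = 2.7500, f(x_10) = 0.266667, coefficient = 1

I ≈ (0.250000/2) × 8.812499 = 1.101562
Exact value: 1.098612
Error: 0.002950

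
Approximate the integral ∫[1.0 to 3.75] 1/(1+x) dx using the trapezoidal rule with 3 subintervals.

f(x) = 1/(1+x)
a = 1.0, b = 3.75, n = 3
h = (b - a)/n = 0.916667

Trapezoidal rule: (h/2)[f(x₀) + 2f(x₁) + 2f(x₂) + ... + f(xₙ)]

x_0 = 1.0000, f(x_0) = 0.500000, coefficient = 1
x_1 = 1.9167, f(x_1) = 0.342857, coefficient = 2
x_2 = 2.8333, f(x_2) = 0.260870, coefficient = 2
x_3 = 3.7500, f(x_3) = 0.210526, coefficient = 1

I ≈ (0.916667/2) × 1.917980 = 0.879074
Exact value: 0.864997
Error: 0.014077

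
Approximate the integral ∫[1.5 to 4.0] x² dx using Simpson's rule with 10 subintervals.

f(x) = x²
a = 1.5, b = 4.0, n = 10
h = (b - a)/n = 0.250000

Simpson's rule: (h/3)[f(x₀) + 4f(x₁) + 2f(x₂) + ... + f(xₙ)]

x_0 = 1.5000, f(x_0) = 2.250000, coefficient = 1
x_1 = 1.7500, f(x_1) = 3.062500, coefficient = 4
x_2 = 2.0000, f(x_2) = 4.000000, coefficient = 2
x_3 = 2.2500, f(x_3) = 5.062500, coefficient = 4
x_4 = 2.5000, f(x_4) = 6.250000, coefficient = 2
x_5 = 2.7500, f(x_5) = 7.562500, coefficient = 4
x_6 = 3.0000, f(x_6) = 9.000000, coefficient = 2
x_7 = 3.2500, f(x_7) = 10.562500, coefficient = 4
x_8 = 3.5000, f(x_8) = 12.250000, coefficient = 2
x_9 = 3.7500, f(x_9) = 14.062500, coefficient = 4
x_10 = 4.0000, f(x_10) = 16.000000, coefficient = 1

I ≈ (0.250000/3) × 242.500000 = 20.208333
Exact value: 20.208333
Error: 0.000000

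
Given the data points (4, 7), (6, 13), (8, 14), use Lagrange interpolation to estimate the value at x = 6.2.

Lagrange interpolation formula:
P(x) = Σ yᵢ × Lᵢ(x)
where Lᵢ(x) = Π_{j≠i} (x - xⱼ)/(xᵢ - xⱼ)

L_0(6.2) = (6.2 - 6)/(4 - 6) × (6.2 - 8)/(4 - 8) = -0.045000
L_1(6.2) = (6.2 - 4)/(6 - 4) × (6.2 - 8)/(6 - 8) = 0.990000
L_2(6.2) = (6.2 - 4)/(8 - 4) × (6.2 - 6)/(8 - 6) = 0.055000

P(6.2) = 7×L_0(6.2) + 13×L_1(6.2) + 14×L_2(6.2)
P(6.2) = 13.325000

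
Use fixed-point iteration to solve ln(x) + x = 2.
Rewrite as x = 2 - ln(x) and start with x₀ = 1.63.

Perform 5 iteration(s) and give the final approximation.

Equation: ln(x) + x = 2
Fixed-point form: x = 2 - ln(x)
x₀ = 1.63

x_1 = g(1.630000) = 1.511420
x_2 = g(1.511420) = 1.586950
x_3 = g(1.586950) = 1.538186
x_4 = g(1.538186) = 1.569396
x_5 = g(1.569396) = 1.549309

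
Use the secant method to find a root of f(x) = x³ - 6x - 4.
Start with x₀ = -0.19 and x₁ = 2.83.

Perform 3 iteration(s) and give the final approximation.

f(x) = x³ - 6x - 4
x₀ = -0.19, x₁ = 2.83

Secant formula: x_{n+1} = x_n - f(x_n)(x_n - x_{n-1})/(f(x_n) - f(x_{n-1}))

Iteration 1:
  f(-0.190000) = -2.866859
  f(2.830000) = 1.685187
  x_2 = 2.830000 - 1.685187×(2.830000 - (-0.190000))/(1.685187 - (-2.866859))
       = 1.711983
Iteration 2:
  f(2.830000) = 1.685187
  f(1.711983) = -9.254271
  x_3 = 1.711983 - (-9.254271)×(1.711983 - 2.830000)/(-9.254271 - 1.685187)
       = 2.657773
Iteration 3:
  f(1.711983) = -9.254271
  f(2.657773) = -1.172771
  x_4 = 2.657773 - (-1.172771)×(2.657773 - 1.711983)/(-1.172771 - (-9.254271))
       = 2.795024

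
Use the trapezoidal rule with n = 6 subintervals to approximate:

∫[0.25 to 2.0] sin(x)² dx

f(x) = sin(x)²
a = 0.25, b = 2.0, n = 6
h = (b - a)/n = 0.291667

Trapezoidal rule: (h/2)[f(x₀) + 2f(x₁) + 2f(x₂) + ... + f(xₙ)]

x_0 = 0.2500, f(x_0) = 0.061209, coefficient = 1
x_1 = 0.5417, f(x_1) = 0.265807, coefficient = 2
x_2 = 0.8333, f(x_2) = 0.547862, coefficient = 2
x_3 = 1.1250, f(x_3) = 0.814087, coefficient = 2
x_4 = 1.4167, f(x_4) = 0.976432, coefficient = 2
x_5 = 1.7083, f(x_5) = 0.981203, coefficient = 2
x_6 = 2.0000, f(x_6) = 0.826822, coefficient = 1

I ≈ (0.291667/2) × 8.058810 = 1.175243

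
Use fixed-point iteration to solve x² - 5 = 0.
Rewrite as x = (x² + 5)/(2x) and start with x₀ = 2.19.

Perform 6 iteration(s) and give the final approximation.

Equation: x² - 5 = 0
Fixed-point form: x = (x² + 5)/(2x)
x₀ = 2.19

x_1 = g(2.190000) = 2.236553
x_2 = g(2.236553) = 2.236068
x_3 = g(2.236068) = 2.236068
x_4 = g(2.236068) = 2.236068
x_5 = g(2.236068) = 2.236068
x_6 = g(2.236068) = 2.236068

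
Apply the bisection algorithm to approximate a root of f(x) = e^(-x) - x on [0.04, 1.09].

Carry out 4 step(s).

f(x) = e^(-x) - x
Initial interval: [0.04, 1.09]

Iteration 1:
  c_1 = (0.040000 + 1.090000)/2 = 0.565000
  f(c_1) = f(0.565000) = 0.003360
  f(a) × f(c) ≥ 0, new interval: [0.565000, 1.090000]
Iteration 2:
  c_2 = (0.565000 + 1.090000)/2 = 0.827500
  f(c_2) = f(0.827500) = -0.390359
  f(a) × f(c) < 0, new interval: [0.565000, 0.827500]
Iteration 3:
  c_3 = (0.565000 + 0.827500)/2 = 0.696250
  f(c_3) = f(0.696250) = -0.197799
  f(a) × f(c) < 0, new interval: [0.565000, 0.696250]
Iteration 4:
  c_4 = (0.565000 + 0.696250)/2 = 0.630625
  f(c_4) = f(0.630625) = -0.098366
  f(a) × f(c) < 0, new interval: [0.565000, 0.630625]

After 4 iteration(s), the approximation is c_4 = 0.630625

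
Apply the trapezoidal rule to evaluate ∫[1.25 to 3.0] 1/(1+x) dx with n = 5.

f(x) = 1/(1+x)
a = 1.25, b = 3.0, n = 5
h = (b - a)/n = 0.350000

Trapezoidal rule: (h/2)[f(x₀) + 2f(x₁) + 2f(x₂) + ... + f(xₙ)]

x_0 = 1.2500, f(x_0) = 0.444444, coefficient = 1
x_1 = 1.6000, f(x_1) = 0.384615, coefficient = 2
x_2 = 1.9500, f(x_2) = 0.338983, coefficient = 2
x_3 = 2.3000, f(x_3) = 0.303030, coefficient = 2
x_4 = 2.6500, f(x_4) = 0.273973, coefficient = 2
x_5 = 3.0000, f(x_5) = 0.250000, coefficient = 1

I ≈ (0.350000/2) × 3.295647 = 0.576738
Exact value: 0.575364
Error: 0.001374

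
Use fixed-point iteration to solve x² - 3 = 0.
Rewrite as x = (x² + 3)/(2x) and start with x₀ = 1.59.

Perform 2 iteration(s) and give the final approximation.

Equation: x² - 3 = 0
Fixed-point form: x = (x² + 3)/(2x)
x₀ = 1.59

x_1 = g(1.590000) = 1.738396
x_2 = g(1.738396) = 1.732062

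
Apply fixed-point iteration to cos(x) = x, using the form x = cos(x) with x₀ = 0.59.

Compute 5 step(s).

Equation: cos(x) = x
Fixed-point form: x = cos(x)
x₀ = 0.59

x_1 = g(0.590000) = 0.830941
x_2 = g(0.830941) = 0.674181
x_3 = g(0.674181) = 0.781218
x_4 = g(0.781218) = 0.710056
x_5 = g(0.710056) = 0.758325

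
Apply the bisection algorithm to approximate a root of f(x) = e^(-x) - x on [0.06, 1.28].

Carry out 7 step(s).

f(x) = e^(-x) - x
Initial interval: [0.06, 1.28]

Iteration 1:
  c_1 = (0.060000 + 1.280000)/2 = 0.670000
  f(c_1) = f(0.670000) = -0.158291
  f(a) × f(c) < 0, new interval: [0.060000, 0.670000]
Iteration 2:
  c_2 = (0.060000 + 0.670000)/2 = 0.365000
  f(c_2) = f(0.365000) = 0.329197
  f(a) × f(c) ≥ 0, new interval: [0.365000, 0.670000]
Iteration 3:
  c_3 = (0.365000 + 0.670000)/2 = 0.517500
  f(c_3) = f(0.517500) = 0.078509
  f(a) × f(c) ≥ 0, new interval: [0.517500, 0.670000]
Iteration 4:
  c_4 = (0.517500 + 0.670000)/2 = 0.593750
  f(c_4) = f(0.593750) = -0.041498
  f(a) × f(c) < 0, new interval: [0.517500, 0.593750]
Iteration 5:
  c_5 = (0.517500 + 0.593750)/2 = 0.555625
  f(c_5) = f(0.555625) = 0.018089
  f(a) × f(c) ≥ 0, new interval: [0.555625, 0.593750]
Iteration 6:
  c_6 = (0.555625 + 0.593750)/2 = 0.574688
  f(c_6) = f(0.574688) = -0.011807
  f(a) × f(c) < 0, new interval: [0.555625, 0.574688]
Iteration 7:
  c_7 = (0.555625 + 0.574688)/2 = 0.565156
  f(c_7) = f(0.565156) = 0.003115
  f(a) × f(c) ≥ 0, new interval: [0.565156, 0.574688]

After 7 iteration(s), the approximation is c_7 = 0.565156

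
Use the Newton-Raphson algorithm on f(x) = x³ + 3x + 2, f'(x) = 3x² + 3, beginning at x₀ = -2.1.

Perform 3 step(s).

f(x) = x³ + 3x + 2
f'(x) = 3x² + 3
x₀ = -2.1

Newton-Raphson formula: x_{n+1} = x_n - f(x_n)/f'(x_n)

Iteration 1:
  f(-2.100000) = -13.561000
  f'(-2.100000) = 16.230000
  x_1 = -2.100000 - (-13.561000)/16.230000 = -1.264449
Iteration 2:
  f(-1.264449) = -3.814984
  f'(-1.264449) = 7.796490
  x_2 = -1.264449 - (-3.814984)/7.796490 = -0.775128
Iteration 3:
  f(-0.775128) = -0.791098
  f'(-0.775128) = 4.802470
  x_3 = -0.775128 - (-0.791098)/4.802470 = -0.610400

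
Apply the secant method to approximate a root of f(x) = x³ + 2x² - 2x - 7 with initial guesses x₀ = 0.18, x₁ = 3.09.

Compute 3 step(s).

f(x) = x³ + 2x² - 2x - 7
x₀ = 0.18, x₁ = 3.09

Secant formula: x_{n+1} = x_n - f(x_n)(x_n - x_{n-1})/(f(x_n) - f(x_{n-1}))

Iteration 1:
  f(0.180000) = -7.289368
  f(3.090000) = 35.419829
  x_2 = 3.090000 - 35.419829×(3.090000 - 0.180000)/(35.419829 - (-7.289368))
       = 0.676663
Iteration 2:
  f(3.090000) = 35.419829
  f(0.676663) = -7.127756
  x_3 = 0.676663 - (-7.127756)×(0.676663 - 3.090000)/(-7.127756 - 35.419829)
       = 1.080955
Iteration 3:
  f(0.676663) = -7.127756
  f(1.080955) = -5.561924
  x_4 = 1.080955 - (-5.561924)×(1.080955 - 0.676663)/(-5.561924 - (-7.127756))
       = 2.517026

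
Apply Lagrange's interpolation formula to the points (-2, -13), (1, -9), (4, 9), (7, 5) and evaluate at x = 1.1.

Lagrange interpolation formula:
P(x) = Σ yᵢ × Lᵢ(x)
where Lᵢ(x) = Π_{j≠i} (x - xⱼ)/(xᵢ - xⱼ)

L_0(1.1) = (1.1 - 1)/(-2 - 1) × (1.1 - 4)/(-2 - 4) × (1.1 - 7)/(-2 - 7) = -0.010562
L_1(1.1) = (1.1 - (-2))/(1 - (-2)) × (1.1 - 4)/(1 - 4) × (1.1 - 7)/(1 - 7) = 0.982241
L_2(1.1) = (1.1 - (-2))/(4 - (-2)) × (1.1 - 1)/(4 - 1) × (1.1 - 7)/(4 - 7) = 0.033870
L_3(1.1) = (1.1 - (-2))/(7 - (-2)) × (1.1 - 1)/(7 - 1) × (1.1 - 4)/(7 - 4) = -0.005549

P(1.1) = (-13)×L_0(1.1) + (-9)×L_1(1.1) + 9×L_2(1.1) + 5×L_3(1.1)
P(1.1) = -8.425778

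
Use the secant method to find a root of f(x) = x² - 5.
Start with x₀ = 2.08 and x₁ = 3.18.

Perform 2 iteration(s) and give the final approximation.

f(x) = x² - 5
x₀ = 2.08, x₁ = 3.18

Secant formula: x_{n+1} = x_n - f(x_n)(x_n - x_{n-1})/(f(x_n) - f(x_{n-1}))

Iteration 1:
  f(2.080000) = -0.673600
  f(3.180000) = 5.112400
  x_2 = 3.180000 - 5.112400×(3.180000 - 2.080000)/(5.112400 - (-0.673600))
       = 2.208061
Iteration 2:
  f(3.180000) = 5.112400
  f(2.208061) = -0.124467
  x_3 = 2.208061 - (-0.124467)×(2.208061 - 3.180000)/(-0.124467 - 5.112400)
       = 2.231161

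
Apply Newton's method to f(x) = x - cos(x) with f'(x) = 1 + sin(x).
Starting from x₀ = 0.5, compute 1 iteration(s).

f(x) = x - cos(x)
f'(x) = 1 + sin(x)
x₀ = 0.5

Newton-Raphson formula: x_{n+1} = x_n - f(x_n)/f'(x_n)

Iteration 1:
  f(0.500000) = -0.377583
  f'(0.500000) = 1.479426
  x_1 = 0.500000 - (-0.377583)/1.479426 = 0.755222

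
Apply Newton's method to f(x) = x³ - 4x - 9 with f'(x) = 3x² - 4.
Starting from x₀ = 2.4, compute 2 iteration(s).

f(x) = x³ - 4x - 9
f'(x) = 3x² - 4
x₀ = 2.4

Newton-Raphson formula: x_{n+1} = x_n - f(x_n)/f'(x_n)

Iteration 1:
  f(2.400000) = -4.776000
  f'(2.400000) = 13.280000
  x_1 = 2.400000 - (-4.776000)/13.280000 = 2.759639
Iteration 2:
  f(2.759639) = 0.977763
  f'(2.759639) = 18.846815
  x_2 = 2.759639 - 0.977763/18.846815 = 2.707759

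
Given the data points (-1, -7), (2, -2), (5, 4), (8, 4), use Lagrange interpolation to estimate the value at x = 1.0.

Lagrange interpolation formula:
P(x) = Σ yᵢ × Lᵢ(x)
where Lᵢ(x) = Π_{j≠i} (x - xⱼ)/(xᵢ - xⱼ)

L_0(1.0) = (1.0 - 2)/(-1 - 2) × (1.0 - 5)/(-1 - 5) × (1.0 - 8)/(-1 - 8) = 0.172840
L_1(1.0) = (1.0 - (-1))/(2 - (-1)) × (1.0 - 5)/(2 - 5) × (1.0 - 8)/(2 - 8) = 1.037037
L_2(1.0) = (1.0 - (-1))/(5 - (-1)) × (1.0 - 2)/(5 - 2) × (1.0 - 8)/(5 - 8) = -0.259259
L_3(1.0) = (1.0 - (-1))/(8 - (-1)) × (1.0 - 2)/(8 - 2) × (1.0 - 5)/(8 - 5) = 0.049383

P(1.0) = (-7)×L_0(1.0) + (-2)×L_1(1.0) + 4×L_2(1.0) + 4×L_3(1.0)
P(1.0) = -4.123457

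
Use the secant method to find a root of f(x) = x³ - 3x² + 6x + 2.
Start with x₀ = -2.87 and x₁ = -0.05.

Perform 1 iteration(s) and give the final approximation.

f(x) = x³ - 3x² + 6x + 2
x₀ = -2.87, x₁ = -0.05

Secant formula: x_{n+1} = x_n - f(x_n)(x_n - x_{n-1})/(f(x_n) - f(x_{n-1}))

Iteration 1:
  f(-2.870000) = -63.570603
  f(-0.050000) = 1.692375
  x_2 = -0.050000 - 1.692375×(-0.050000 - (-2.870000))/(1.692375 - (-63.570603))
       = -0.123127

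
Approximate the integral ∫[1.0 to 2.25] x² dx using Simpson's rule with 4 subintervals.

f(x) = x²
a = 1.0, b = 2.25, n = 4
h = (b - a)/n = 0.312500

Simpson's rule: (h/3)[f(x₀) + 4f(x₁) + 2f(x₂) + ... + f(xₙ)]

x_0 = 1.0000, f(x_0) = 1.000000, coefficient = 1
x_1 = 1.3125, f(x_1) = 1.722656, coefficient = 4
x_2 = 1.6250, f(x_2) = 2.640625, coefficient = 2
x_3 = 1.9375, f(x_3) = 3.753906, coefficient = 4
x_4 = 2.2500, f(x_4) = 5.062500, coefficient = 1

I ≈ (0.312500/3) × 33.250000 = 3.463542
Exact value: 3.463542
Error: 0.000000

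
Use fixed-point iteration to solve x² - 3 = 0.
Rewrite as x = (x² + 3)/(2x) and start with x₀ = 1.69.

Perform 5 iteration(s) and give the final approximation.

Equation: x² - 3 = 0
Fixed-point form: x = (x² + 3)/(2x)
x₀ = 1.69

x_1 = g(1.690000) = 1.732574
x_2 = g(1.732574) = 1.732051
x_3 = g(1.732051) = 1.732051
x_4 = g(1.732051) = 1.732051
x_5 = g(1.732051) = 1.732051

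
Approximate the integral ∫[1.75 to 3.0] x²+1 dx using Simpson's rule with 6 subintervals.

f(x) = x²+1
a = 1.75, b = 3.0, n = 6
h = (b - a)/n = 0.208333

Simpson's rule: (h/3)[f(x₀) + 4f(x₁) + 2f(x₂) + ... + f(xₙ)]

x_0 = 1.7500, f(x_0) = 4.062500, coefficient = 1
x_1 = 1.9583, f(x_1) = 4.835069, coefficient = 4
x_2 = 2.1667, f(x_2) = 5.694444, coefficient = 2
x_3 = 2.3750, f(x_3) = 6.640625, coefficient = 4
x_4 = 2.5833, f(x_4) = 7.673611, coefficient = 2
x_5 = 2.7917, f(x_5) = 8.793403, coefficient = 4
x_6 = 3.0000, f(x_6) = 10.000000, coefficient = 1

I ≈ (0.208333/3) × 121.875000 = 8.463542
Exact value: 8.463542
Error: 0.000000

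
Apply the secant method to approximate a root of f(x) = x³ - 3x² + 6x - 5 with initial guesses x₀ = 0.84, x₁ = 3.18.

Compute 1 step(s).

f(x) = x³ - 3x² + 6x - 5
x₀ = 0.84, x₁ = 3.18

Secant formula: x_{n+1} = x_n - f(x_n)(x_n - x_{n-1})/(f(x_n) - f(x_{n-1}))

Iteration 1:
  f(0.840000) = -1.484096
  f(3.180000) = 15.900232
  x_2 = 3.180000 - 15.900232×(3.180000 - 0.840000)/(15.900232 - (-1.484096))
       = 1.039765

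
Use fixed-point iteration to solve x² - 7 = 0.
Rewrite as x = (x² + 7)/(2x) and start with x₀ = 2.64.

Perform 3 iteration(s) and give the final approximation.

Equation: x² - 7 = 0
Fixed-point form: x = (x² + 7)/(2x)
x₀ = 2.64

x_1 = g(2.640000) = 2.645758
x_2 = g(2.645758) = 2.645751
x_3 = g(2.645751) = 2.645751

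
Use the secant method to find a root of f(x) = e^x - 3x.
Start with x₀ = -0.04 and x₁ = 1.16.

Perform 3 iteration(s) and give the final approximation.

f(x) = e^x - 3x
x₀ = -0.04, x₁ = 1.16

Secant formula: x_{n+1} = x_n - f(x_n)(x_n - x_{n-1})/(f(x_n) - f(x_{n-1}))

Iteration 1:
  f(-0.040000) = 1.080789
  f(1.160000) = -0.290067
  x_2 = 1.160000 - (-0.290067)×(1.160000 - (-0.040000))/(-0.290067 - 1.080789)
       = 0.906086
Iteration 2:
  f(1.160000) = -0.290067
  f(0.906086) = -0.243640
  x_3 = 0.906086 - (-0.243640)×(0.906086 - 1.160000)/(-0.243640 - (-0.290067))
       = -0.426413
Iteration 3:
  f(0.906086) = -0.243640
  f(-0.426413) = 1.932086
  x_4 = -0.426413 - 1.932086×(-0.426413 - 0.906086)/(1.932086 - (-0.243640))
       = 0.756871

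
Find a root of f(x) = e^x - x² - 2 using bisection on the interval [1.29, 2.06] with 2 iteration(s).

f(x) = e^x - x² - 2
Initial interval: [1.29, 2.06]

Iteration 1:
  c_1 = (1.290000 + 2.060000)/2 = 1.675000
  f(c_1) = f(1.675000) = 0.533170
  f(a) × f(c) < 0, new interval: [1.290000, 1.675000]
Iteration 2:
  c_2 = (1.290000 + 1.675000)/2 = 1.482500
  f(c_2) = f(1.482500) = 0.206136
  f(a) × f(c) < 0, new interval: [1.290000, 1.482500]

After 2 iteration(s), the approximation is c_2 = 1.482500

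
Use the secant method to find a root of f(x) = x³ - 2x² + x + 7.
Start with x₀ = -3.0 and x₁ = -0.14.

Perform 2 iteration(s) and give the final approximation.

f(x) = x³ - 2x² + x + 7
x₀ = -3.0, x₁ = -0.14

Secant formula: x_{n+1} = x_n - f(x_n)(x_n - x_{n-1})/(f(x_n) - f(x_{n-1}))

Iteration 1:
  f(-3.000000) = -41.000000
  f(-0.140000) = 6.818056
  x_2 = -0.140000 - 6.818056×(-0.140000 - (-3.000000))/(6.818056 - (-41.000000))
       = -0.547788
Iteration 2:
  f(-0.140000) = 6.818056
  f(-0.547788) = 5.687692
  x_3 = -0.547788 - 5.687692×(-0.547788 - (-0.140000))/(5.687692 - 6.818056)
       = -2.599671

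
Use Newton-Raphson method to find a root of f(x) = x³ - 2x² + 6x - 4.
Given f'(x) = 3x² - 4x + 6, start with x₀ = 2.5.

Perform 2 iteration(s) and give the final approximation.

f(x) = x³ - 2x² + 6x - 4
f'(x) = 3x² - 4x + 6
x₀ = 2.5

Newton-Raphson formula: x_{n+1} = x_n - f(x_n)/f'(x_n)

Iteration 1:
  f(2.500000) = 14.125000
  f'(2.500000) = 14.750000
  x_1 = 2.500000 - 14.125000/14.750000 = 1.542373
Iteration 2:
  f(1.542373) = 4.165582
  f'(1.542373) = 6.967251
  x_2 = 1.542373 - 4.165582/6.967251 = 0.944493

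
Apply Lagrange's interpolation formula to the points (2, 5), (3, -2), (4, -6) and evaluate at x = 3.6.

Lagrange interpolation formula:
P(x) = Σ yᵢ × Lᵢ(x)
where Lᵢ(x) = Π_{j≠i} (x - xⱼ)/(xᵢ - xⱼ)

L_0(3.6) = (3.6 - 3)/(2 - 3) × (3.6 - 4)/(2 - 4) = -0.120000
L_1(3.6) = (3.6 - 2)/(3 - 2) × (3.6 - 4)/(3 - 4) = 0.640000
L_2(3.6) = (3.6 - 2)/(4 - 2) × (3.6 - 3)/(4 - 3) = 0.480000

P(3.6) = 5×L_0(3.6) + (-2)×L_1(3.6) + (-6)×L_2(3.6)
P(3.6) = -4.760000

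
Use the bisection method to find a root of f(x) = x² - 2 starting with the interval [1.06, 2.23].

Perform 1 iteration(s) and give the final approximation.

f(x) = x² - 2
Initial interval: [1.06, 2.23]

Iteration 1:
  c_1 = (1.060000 + 2.230000)/2 = 1.645000
  f(c_1) = f(1.645000) = 0.706025
  f(a) × f(c) < 0, new interval: [1.060000, 1.645000]

After 1 iteration(s), the approximation is c_1 = 1.645000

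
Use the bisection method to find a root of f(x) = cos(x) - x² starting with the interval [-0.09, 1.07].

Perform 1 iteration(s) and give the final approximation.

f(x) = cos(x) - x²
Initial interval: [-0.09, 1.07]

Iteration 1:
  c_1 = (-0.090000 + 1.070000)/2 = 0.490000
  f(c_1) = f(0.490000) = 0.642233
  f(a) × f(c) ≥ 0, new interval: [0.490000, 1.070000]

After 1 iteration(s), the approximation is c_1 = 0.490000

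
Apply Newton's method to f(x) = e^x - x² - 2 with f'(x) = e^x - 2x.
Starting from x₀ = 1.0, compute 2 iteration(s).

f(x) = e^x - x² - 2
f'(x) = e^x - 2x
x₀ = 1.0

Newton-Raphson formula: x_{n+1} = x_n - f(x_n)/f'(x_n)

Iteration 1:
  f(1.000000) = -0.281718
  f'(1.000000) = 0.718282
  x_1 = 1.000000 - (-0.281718)/0.718282 = 1.392211
Iteration 2:
  f(1.392211) = 0.085485
  f'(1.392211) = 1.239315
  x_2 = 1.392211 - 0.085485/1.239315 = 1.323233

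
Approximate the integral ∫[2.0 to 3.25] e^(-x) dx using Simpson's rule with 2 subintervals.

f(x) = e^(-x)
a = 2.0, b = 3.25, n = 2
h = (b - a)/n = 0.625000

Simpson's rule: (h/3)[f(x₀) + 4f(x₁) + 2f(x₂) + ... + f(xₙ)]

x_0 = 2.0000, f(x_0) = 0.135335, coefficient = 1
x_1 = 2.6250, f(x_1) = 0.072440, coefficient = 4
x_2 = 3.2500, f(x_2) = 0.038774, coefficient = 1

I ≈ (0.625000/3) × 0.463869 = 0.096639
Exact value: 0.096561
Error: 0.000078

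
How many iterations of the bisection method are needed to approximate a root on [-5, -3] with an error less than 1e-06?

We need (b-a)/2^n ≤ 1e-06
(-3 - (-5))/2^n ≤ 1e-06
2/2^n ≤ 1e-06
2^n ≥ 2000000
n ≥ log₂(2000000) = 20.93
n ≥ 21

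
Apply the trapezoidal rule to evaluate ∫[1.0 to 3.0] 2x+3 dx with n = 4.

f(x) = 2x+3
a = 1.0, b = 3.0, n = 4
h = (b - a)/n = 0.500000

Trapezoidal rule: (h/2)[f(x₀) + 2f(x₁) + 2f(x₂) + ... + f(xₙ)]

x_0 = 1.0000, f(x_0) = 5.000000, coefficient = 1
x_1 = 1.5000, f(x_1) = 6.000000, coefficient = 2
x_2 = 2.0000, f(x_2) = 7.000000, coefficient = 2
x_3 = 2.5000, f(x_3) = 8.000000, coefficient = 2
x_4 = 3.0000, f(x_4) = 9.000000, coefficient = 1

I ≈ (0.500000/2) × 56.000000 = 14.000000
Exact value: 14.000000
Error: 0.000000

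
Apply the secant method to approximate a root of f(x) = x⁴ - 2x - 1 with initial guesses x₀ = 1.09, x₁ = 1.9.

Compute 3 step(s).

f(x) = x⁴ - 2x - 1
x₀ = 1.09, x₁ = 1.9

Secant formula: x_{n+1} = x_n - f(x_n)(x_n - x_{n-1})/(f(x_n) - f(x_{n-1}))

Iteration 1:
  f(1.090000) = -1.768418
  f(1.900000) = 8.232100
  x_2 = 1.900000 - 8.232100×(1.900000 - 1.090000)/(8.232100 - (-1.768418))
       = 1.233234
Iteration 2:
  f(1.900000) = 8.232100
  f(1.233234) = -1.153432
  x_3 = 1.233234 - (-1.153432)×(1.233234 - 1.900000)/(-1.153432 - 8.232100)
       = 1.315176
Iteration 3:
  f(1.233234) = -1.153432
  f(1.315176) = -0.638529
  x_4 = 1.315176 - (-0.638529)×(1.315176 - 1.233234)/(-0.638529 - (-1.153432))
       = 1.416792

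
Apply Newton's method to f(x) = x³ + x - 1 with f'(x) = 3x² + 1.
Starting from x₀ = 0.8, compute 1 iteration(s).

f(x) = x³ + x - 1
f'(x) = 3x² + 1
x₀ = 0.8

Newton-Raphson formula: x_{n+1} = x_n - f(x_n)/f'(x_n)

Iteration 1:
  f(0.800000) = 0.312000
  f'(0.800000) = 2.920000
  x_1 = 0.800000 - 0.312000/2.920000 = 0.693151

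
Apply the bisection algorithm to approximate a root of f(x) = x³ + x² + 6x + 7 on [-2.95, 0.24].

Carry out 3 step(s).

f(x) = x³ + x² + 6x + 7
Initial interval: [-2.95, 0.24]

Iteration 1:
  c_1 = (-2.950000 + 0.240000)/2 = -1.355000
  f(c_1) = f(-1.355000) = -1.781789
  f(a) × f(c) ≥ 0, new interval: [-1.355000, 0.240000]
Iteration 2:
  c_2 = (-1.355000 + 0.240000)/2 = -0.557500
  f(c_2) = f(-0.557500) = 3.792532
  f(a) × f(c) < 0, new interval: [-1.355000, -0.557500]
Iteration 3:
  c_3 = (-1.355000 + (-0.557500))/2 = -0.956250
  f(c_3) = f(-0.956250) = 1.302506
  f(a) × f(c) < 0, new interval: [-1.355000, -0.956250]

After 3 iteration(s), the approximation is c_3 = -0.956250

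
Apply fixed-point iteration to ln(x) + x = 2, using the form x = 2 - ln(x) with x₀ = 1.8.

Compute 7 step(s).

Equation: ln(x) + x = 2
Fixed-point form: x = 2 - ln(x)
x₀ = 1.8

x_1 = g(1.800000) = 1.412213
x_2 = g(1.412213) = 1.654842
x_3 = g(1.654842) = 1.496295
x_4 = g(1.496295) = 1.597008
x_5 = g(1.597008) = 1.531868
x_6 = g(1.531868) = 1.573512
x_7 = g(1.573512) = 1.546690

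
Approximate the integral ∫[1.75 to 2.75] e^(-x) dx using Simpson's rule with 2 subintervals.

f(x) = e^(-x)
a = 1.75, b = 2.75, n = 2
h = (b - a)/n = 0.500000

Simpson's rule: (h/3)[f(x₀) + 4f(x₁) + 2f(x₂) + ... + f(xₙ)]

x_0 = 1.7500, f(x_0) = 0.173774, coefficient = 1
x_1 = 2.2500, f(x_1) = 0.105399, coefficient = 4
x_2 = 2.7500, f(x_2) = 0.063928, coefficient = 1

I ≈ (0.500000/3) × 0.659299 = 0.109883
Exact value: 0.109846
Error: 0.000037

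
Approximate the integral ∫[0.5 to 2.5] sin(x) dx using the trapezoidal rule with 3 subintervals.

f(x) = sin(x)
a = 0.5, b = 2.5, n = 3
h = (b - a)/n = 0.666667

Trapezoidal rule: (h/2)[f(x₀) + 2f(x₁) + 2f(x₂) + ... + f(xₙ)]

x_0 = 0.5000, f(x_0) = 0.479426, coefficient = 1
x_1 = 1.1667, f(x_1) = 0.919445, coefficient = 2
x_2 = 1.8333, f(x_2) = 0.965735, coefficient = 2
x_3 = 2.5000, f(x_3) = 0.598472, coefficient = 1

I ≈ (0.666667/2) × 4.848257 = 1.616086
Exact value: 1.678726
Error: 0.062641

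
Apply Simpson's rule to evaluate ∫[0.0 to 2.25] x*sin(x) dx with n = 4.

f(x) = x*sin(x)
a = 0.0, b = 2.25, n = 4
h = (b - a)/n = 0.562500

Simpson's rule: (h/3)[f(x₀) + 4f(x₁) + 2f(x₂) + ... + f(xₙ)]

x_0 = 0.0000, f(x_0) = 0.000000, coefficient = 1
x_1 = 0.5625, f(x_1) = 0.299983, coefficient = 4
x_2 = 1.1250, f(x_2) = 1.015051, coefficient = 2
x_3 = 1.6875, f(x_3) = 1.676021, coefficient = 4
x_4 = 2.2500, f(x_4) = 1.750665, coefficient = 1

I ≈ (0.562500/3) × 11.684783 = 2.190897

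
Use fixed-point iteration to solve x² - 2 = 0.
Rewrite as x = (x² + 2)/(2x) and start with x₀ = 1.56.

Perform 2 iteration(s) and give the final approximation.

Equation: x² - 2 = 0
Fixed-point form: x = (x² + 2)/(2x)
x₀ = 1.56

x_1 = g(1.560000) = 1.421026
x_2 = g(1.421026) = 1.414230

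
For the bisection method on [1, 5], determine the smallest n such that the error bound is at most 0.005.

We need (b-a)/2^n ≤ 0.005
(5 - 1)/2^n ≤ 0.005
4/2^n ≤ 0.005
2^n ≥ 800
n ≥ log₂(800) = 9.64
n ≥ 10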